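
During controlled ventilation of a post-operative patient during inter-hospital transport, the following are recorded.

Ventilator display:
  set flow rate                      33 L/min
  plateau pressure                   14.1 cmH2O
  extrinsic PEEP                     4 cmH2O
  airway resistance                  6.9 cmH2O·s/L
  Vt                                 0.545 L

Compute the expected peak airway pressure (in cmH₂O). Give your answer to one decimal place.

Flow: 33 L/min ÷ 60 = 0.55 L/s.
PIP = Pplat + Raw × flow = 14.1 + 6.9 × 0.55 = 14.1 + 3.795 = 17.895 cmH2O.

17.9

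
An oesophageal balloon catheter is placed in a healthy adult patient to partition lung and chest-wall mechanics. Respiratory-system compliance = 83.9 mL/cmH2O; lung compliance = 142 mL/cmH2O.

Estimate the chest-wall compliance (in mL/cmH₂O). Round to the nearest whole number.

1/Ccw = 1/Crs − 1/CL.
1/Ccw = 1/83.9 − 1/142 = 0.004877.
Ccw = 205.04 mL/cmH2O.

205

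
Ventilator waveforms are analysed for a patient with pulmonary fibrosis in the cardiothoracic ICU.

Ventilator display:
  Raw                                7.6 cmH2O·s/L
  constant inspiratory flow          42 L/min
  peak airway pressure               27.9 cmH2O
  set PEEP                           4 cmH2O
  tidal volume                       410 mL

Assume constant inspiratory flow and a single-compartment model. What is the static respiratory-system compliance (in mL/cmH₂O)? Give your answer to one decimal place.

Flow: 42 L/min ÷ 60 = 0.7 L/s.
Equation of motion (constant flow): PIP = Vt/C + R·V̇ + PEEP.
Vt/C = PIP − R·V̇ − PEEP = 27.9 − 7.6×0.7 − 4 = 27.9 − 5.32 − 4 = 18.58 cmH2O.
C = Vt / 18.58 = 410 / 18.58 = 22.067 mL/cmH2O.

22.1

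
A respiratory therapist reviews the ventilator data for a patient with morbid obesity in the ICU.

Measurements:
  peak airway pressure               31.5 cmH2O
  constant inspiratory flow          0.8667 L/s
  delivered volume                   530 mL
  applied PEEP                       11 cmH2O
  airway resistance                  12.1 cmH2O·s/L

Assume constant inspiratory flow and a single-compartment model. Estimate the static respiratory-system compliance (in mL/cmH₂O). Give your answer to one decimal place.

52.9

Equation of motion (constant flow): PIP = Vt/C + R·V̇ + PEEP.
Vt/C = PIP − R·V̇ − PEEP = 31.5 − 12.1×0.8667 − 11 = 31.5 − 10.487 − 11 = 10.013 cmH2O.
C = Vt / 10.013 = 530 / 10.013 = 52.931 mL/cmH2O.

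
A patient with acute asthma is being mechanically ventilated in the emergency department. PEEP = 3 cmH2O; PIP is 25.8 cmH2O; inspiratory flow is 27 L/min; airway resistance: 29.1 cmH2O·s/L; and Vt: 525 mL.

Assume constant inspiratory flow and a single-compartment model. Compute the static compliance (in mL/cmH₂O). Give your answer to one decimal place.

54.1

Flow: 27 L/min ÷ 60 = 0.45 L/s.
Equation of motion (constant flow): PIP = Vt/C + R·V̇ + PEEP.
Vt/C = PIP − R·V̇ − PEEP = 25.8 − 29.1×0.45 − 3 = 25.8 − 13.095 − 3 = 9.705 cmH2O.
C = Vt / 9.705 = 525 / 9.705 = 54.096 mL/cmH2O.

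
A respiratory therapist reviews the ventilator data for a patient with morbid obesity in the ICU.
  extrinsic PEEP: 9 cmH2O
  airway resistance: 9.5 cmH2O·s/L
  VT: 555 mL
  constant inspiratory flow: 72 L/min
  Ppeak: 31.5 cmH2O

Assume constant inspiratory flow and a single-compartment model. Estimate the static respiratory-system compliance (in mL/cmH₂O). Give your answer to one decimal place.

Flow: 72 L/min ÷ 60 = 1.2 L/s.
Equation of motion (constant flow): PIP = Vt/C + R·V̇ + PEEP.
Vt/C = PIP − R·V̇ − PEEP = 31.5 − 9.5×1.2 − 9 = 31.5 − 11.4 − 9 = 11.1 cmH2O.
C = Vt / 11.1 = 555 / 11.1 = 50.0 mL/cmH2O.

50.0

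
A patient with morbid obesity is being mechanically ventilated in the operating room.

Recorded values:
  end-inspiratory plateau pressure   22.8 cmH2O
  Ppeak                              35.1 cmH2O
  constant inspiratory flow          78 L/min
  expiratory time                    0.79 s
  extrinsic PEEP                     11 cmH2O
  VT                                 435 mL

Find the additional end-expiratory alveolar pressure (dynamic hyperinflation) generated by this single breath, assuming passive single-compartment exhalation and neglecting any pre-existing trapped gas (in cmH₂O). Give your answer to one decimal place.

1.2

Flow: 78 L/min ÷ 60 = 1.3 L/s.
R = (PIP − Pplat)/V̇ = (35.1 − 22.8) / 1.3 = 12.3/1.3 = 9.462 cmH2O·s/L.
C = Vt/(Pplat − PEEP) = 435.0 / (22.8 − 11) = 435.0/11.8 = 36.864 mL/cmH2O.
τ = R × C = 9.462 × 0.03686 L/cmH2O = 0.3488 s.
Fraction remaining = e^(−Te/τ) = e^(−0.79/0.3488) = 0.1038; trapped volume = 435.0 × 0.1038 = 45.153 mL.
Additional alveolar pressure from trapping ≈ V_trapped / C = 45.153 / 36.864 = 1.225 cmH2O.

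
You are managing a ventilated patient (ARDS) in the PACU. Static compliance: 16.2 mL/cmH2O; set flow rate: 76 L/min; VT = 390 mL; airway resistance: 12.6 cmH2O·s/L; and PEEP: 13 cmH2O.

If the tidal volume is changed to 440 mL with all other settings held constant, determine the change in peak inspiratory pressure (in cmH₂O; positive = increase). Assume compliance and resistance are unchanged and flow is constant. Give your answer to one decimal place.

3.1

PIP = Vt/C + R·V̇ + PEEP (constant-flow equation of motion).
Only the elastic term changes: ΔPIP = ΔVt / C = (440 − 390) / 16.2 = 3.086 cmH2O.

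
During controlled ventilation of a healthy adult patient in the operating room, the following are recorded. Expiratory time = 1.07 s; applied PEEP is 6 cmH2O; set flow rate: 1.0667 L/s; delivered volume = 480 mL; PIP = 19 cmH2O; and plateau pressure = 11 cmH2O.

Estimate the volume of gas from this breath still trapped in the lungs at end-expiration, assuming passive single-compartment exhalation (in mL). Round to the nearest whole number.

109

R = (PIP − Pplat)/V̇ = (19 − 11) / 1.0667 = 8.0/1.0667 = 7.5 cmH2O·s/L.
C = Vt/(Pplat − PEEP) = 480.0 / (11 − 6) = 480.0/5.0 = 96.0 mL/cmH2O.
τ = R × C = 7.5 × 0.096 L/cmH2O = 0.72 s.
Fraction remaining = e^(−Te/τ) = e^(−1.07/0.72) = 0.2263.
Trapped volume = 480.0 × 0.2263 = 108.62 mL.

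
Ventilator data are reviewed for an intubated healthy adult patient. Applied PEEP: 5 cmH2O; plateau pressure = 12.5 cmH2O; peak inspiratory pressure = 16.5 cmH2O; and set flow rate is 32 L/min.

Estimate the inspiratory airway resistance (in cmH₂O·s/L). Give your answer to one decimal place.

7.5

Flow: 32 L/min ÷ 60 = 0.5333 L/s.
Raw = (PIP − Pplat) / flow = (16.5 − 12.5) / 0.5333 = 4.0 / 0.5333 = 7.5 cmH2O·s/L.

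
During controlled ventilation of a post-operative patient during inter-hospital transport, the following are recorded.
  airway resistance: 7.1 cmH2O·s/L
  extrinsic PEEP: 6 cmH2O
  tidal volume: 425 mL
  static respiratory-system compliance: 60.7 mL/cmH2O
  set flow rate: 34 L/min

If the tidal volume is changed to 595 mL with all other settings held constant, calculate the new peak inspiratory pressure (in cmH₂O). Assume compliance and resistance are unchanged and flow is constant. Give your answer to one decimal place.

19.8

Flow: 34 L/min ÷ 60 = 0.5667 L/s.
PIP = Vt/C + R·V̇ + PEEP (constant-flow equation of motion).
Only the elastic term changes: ΔPIP = ΔVt / C = (595 − 425) / 60.7 = 2.801 cmH2O.
Original PIP = 425/60.7 + 7.1×0.5667 + 6 = 17.025 cmH2O; new PIP = 17.025 + (2.801) = 19.826 cmH2O.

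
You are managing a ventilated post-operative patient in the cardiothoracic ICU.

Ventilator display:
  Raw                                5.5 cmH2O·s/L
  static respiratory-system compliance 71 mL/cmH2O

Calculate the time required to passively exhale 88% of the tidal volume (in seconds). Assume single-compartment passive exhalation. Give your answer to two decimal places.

τ = R × C = 5.5 × 71 mL/cmH2O = 5.5 × 0.071 L/cmH2O = 0.3905 s.
Exhaled fraction f = 1 − e^(−t/τ) → t = −τ·ln(1 − f) = −0.3905·ln(0.12) = 0.828 s.

0.83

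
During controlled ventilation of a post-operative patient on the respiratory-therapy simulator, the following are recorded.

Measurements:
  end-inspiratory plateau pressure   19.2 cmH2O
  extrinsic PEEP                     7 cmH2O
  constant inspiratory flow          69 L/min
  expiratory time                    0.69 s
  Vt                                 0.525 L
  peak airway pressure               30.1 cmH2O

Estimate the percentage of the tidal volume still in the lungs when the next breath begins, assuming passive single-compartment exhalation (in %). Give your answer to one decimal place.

18.4

Flow: 69 L/min ÷ 60 = 1.15 L/s.
R = (PIP − Pplat)/V̇ = (30.1 − 19.2) / 1.15 = 10.9/1.15 = 9.478 cmH2O·s/L.
C = Vt/(Pplat − PEEP) = 525.0 / (19.2 − 7) = 525.0/12.2 = 43.033 mL/cmH2O.
τ = R × C = 9.478 × 0.04303 L/cmH2O = 0.4078 s.
Fraction remaining at end-expiration = e^(−Te/τ) = e^(−0.69/0.4078) = 0.1841 → 18.41%.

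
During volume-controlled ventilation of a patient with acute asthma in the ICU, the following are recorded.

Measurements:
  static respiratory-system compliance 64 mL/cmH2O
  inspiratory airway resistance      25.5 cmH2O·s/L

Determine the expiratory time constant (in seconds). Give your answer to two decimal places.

τ = R × C = 25.5 × 64 mL/cmH2O = 25.5 × 0.064 L/cmH2O = 1.632 s.

1.63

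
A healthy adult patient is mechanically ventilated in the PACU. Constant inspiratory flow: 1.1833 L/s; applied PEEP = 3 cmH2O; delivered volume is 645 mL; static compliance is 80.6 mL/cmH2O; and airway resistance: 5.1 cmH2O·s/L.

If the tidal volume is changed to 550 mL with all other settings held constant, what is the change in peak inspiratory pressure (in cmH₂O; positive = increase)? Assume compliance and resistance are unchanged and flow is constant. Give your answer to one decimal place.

-1.2

PIP = Vt/C + R·V̇ + PEEP (constant-flow equation of motion).
Only the elastic term changes: ΔPIP = ΔVt / C = (550 − 645) / 80.6 = -1.179 cmH2O.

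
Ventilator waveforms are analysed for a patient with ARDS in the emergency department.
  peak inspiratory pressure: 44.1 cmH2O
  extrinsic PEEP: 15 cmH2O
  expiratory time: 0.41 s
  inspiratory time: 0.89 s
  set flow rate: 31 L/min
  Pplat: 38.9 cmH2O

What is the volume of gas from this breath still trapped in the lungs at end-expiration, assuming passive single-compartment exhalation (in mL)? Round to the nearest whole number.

Flow: 31 L/min ÷ 60 = 0.5167 L/s.
Vt = flow × Ti = 0.5167 L/s × 0.89 s × 1000 mL/L = 459.86 mL.
R = (PIP − Pplat)/V̇ = (44.1 − 38.9) / 0.5167 = 5.2/0.5167 = 10.064 cmH2O·s/L.
C = Vt/(Pplat − PEEP) = 459.86 / (38.9 − 15) = 459.86/23.9 = 19.241 mL/cmH2O.
τ = R × C = 10.064 × 0.01924 L/cmH2O = 0.1936 s.
Fraction remaining = e^(−Te/τ) = e^(−0.41/0.1936) = 0.1203.
Trapped volume = 459.86 × 0.1203 = 55.321 mL.

55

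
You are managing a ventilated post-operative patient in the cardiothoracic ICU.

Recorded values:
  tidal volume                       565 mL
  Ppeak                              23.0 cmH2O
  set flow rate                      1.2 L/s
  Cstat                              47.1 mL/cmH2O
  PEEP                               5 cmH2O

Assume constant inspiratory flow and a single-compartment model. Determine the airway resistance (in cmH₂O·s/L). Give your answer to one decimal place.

Equation of motion (constant flow): PIP = Vt/C + R·V̇ + PEEP.
R·V̇ = PIP − Vt/C − PEEP = 23.0 − 565/47.1 − 5 = 23.0 − 11.996 − 5 = 6.004 cmH2O.
R = 6.004 / 1.2 = 5.003 cmH2O·s/L.

5.0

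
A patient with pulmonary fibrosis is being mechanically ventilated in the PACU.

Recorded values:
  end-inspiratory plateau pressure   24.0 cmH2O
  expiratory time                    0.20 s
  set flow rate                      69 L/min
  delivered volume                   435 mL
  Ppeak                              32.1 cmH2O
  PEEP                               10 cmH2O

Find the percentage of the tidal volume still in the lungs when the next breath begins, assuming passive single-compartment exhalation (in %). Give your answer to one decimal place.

40.1

Flow: 69 L/min ÷ 60 = 1.15 L/s.
R = (PIP − Pplat)/V̇ = (32.1 − 24.0) / 1.15 = 8.1/1.15 = 7.043 cmH2O·s/L.
C = Vt/(Pplat − PEEP) = 435.0 / (24.0 − 10) = 435.0/14.0 = 31.071 mL/cmH2O.
τ = R × C = 7.043 × 0.03107 L/cmH2O = 0.2188 s.
Fraction remaining at end-expiration = e^(−Te/τ) = e^(−0.20/0.2188) = 0.4009 → 40.09%.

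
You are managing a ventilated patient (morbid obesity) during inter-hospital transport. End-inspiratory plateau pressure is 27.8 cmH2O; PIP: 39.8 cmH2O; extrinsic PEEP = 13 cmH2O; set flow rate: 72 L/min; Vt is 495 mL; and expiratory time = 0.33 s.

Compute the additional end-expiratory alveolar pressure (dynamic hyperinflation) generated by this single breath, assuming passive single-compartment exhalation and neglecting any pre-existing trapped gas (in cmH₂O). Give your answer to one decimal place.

Flow: 72 L/min ÷ 60 = 1.2 L/s.
R = (PIP − Pplat)/V̇ = (39.8 − 27.8) / 1.2 = 12.0/1.2 = 10.0 cmH2O·s/L.
C = Vt/(Pplat − PEEP) = 495.0 / (27.8 − 13) = 495.0/14.8 = 33.446 mL/cmH2O.
τ = R × C = 10.0 × 0.03345 L/cmH2O = 0.3345 s.
Fraction remaining = e^(−Te/τ) = e^(−0.33/0.3345) = 0.3729; trapped volume = 495.0 × 0.3729 = 184.59 mL.
Additional alveolar pressure from trapping ≈ V_trapped / C = 184.59 / 33.446 = 5.519 cmH2O.

5.5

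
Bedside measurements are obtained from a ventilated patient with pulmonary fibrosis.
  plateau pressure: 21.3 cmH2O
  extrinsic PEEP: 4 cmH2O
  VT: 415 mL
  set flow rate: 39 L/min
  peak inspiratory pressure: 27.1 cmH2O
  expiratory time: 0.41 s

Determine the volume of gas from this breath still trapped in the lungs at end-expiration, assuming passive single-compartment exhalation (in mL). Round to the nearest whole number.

61

Flow: 39 L/min ÷ 60 = 0.65 L/s.
R = (PIP − Pplat)/V̇ = (27.1 − 21.3) / 0.65 = 5.8/0.65 = 8.923 cmH2O·s/L.
C = Vt/(Pplat − PEEP) = 415.0 / (21.3 − 4) = 415.0/17.3 = 23.988 mL/cmH2O.
τ = R × C = 8.923 × 0.02399 L/cmH2O = 0.2141 s.
Fraction remaining = e^(−Te/τ) = e^(−0.41/0.2141) = 0.1473.
Trapped volume = 415.0 × 0.1473 = 61.13 mL.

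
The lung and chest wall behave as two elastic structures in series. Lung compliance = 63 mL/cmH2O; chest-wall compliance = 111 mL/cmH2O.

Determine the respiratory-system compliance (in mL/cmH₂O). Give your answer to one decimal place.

Lung and chest wall are elastances in series: 1/Crs = 1/CL + 1/Ccw.
1/Crs = 1/63 + 1/111 = 0.02488.
Crs = 40.193 mL/cmH2O.

40.2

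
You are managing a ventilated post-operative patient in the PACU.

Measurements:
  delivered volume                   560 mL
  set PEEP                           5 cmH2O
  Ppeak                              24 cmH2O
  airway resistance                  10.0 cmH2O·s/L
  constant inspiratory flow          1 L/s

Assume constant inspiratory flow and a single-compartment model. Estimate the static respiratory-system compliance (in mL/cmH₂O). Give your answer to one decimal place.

Equation of motion (constant flow): PIP = Vt/C + R·V̇ + PEEP.
Vt/C = PIP − R·V̇ − PEEP = 24 − 10.0×1 − 5 = 24 − 10.0 − 5 = 9.0 cmH2O.
C = Vt / 9.0 = 560 / 9.0 = 62.222 mL/cmH2O.

62.2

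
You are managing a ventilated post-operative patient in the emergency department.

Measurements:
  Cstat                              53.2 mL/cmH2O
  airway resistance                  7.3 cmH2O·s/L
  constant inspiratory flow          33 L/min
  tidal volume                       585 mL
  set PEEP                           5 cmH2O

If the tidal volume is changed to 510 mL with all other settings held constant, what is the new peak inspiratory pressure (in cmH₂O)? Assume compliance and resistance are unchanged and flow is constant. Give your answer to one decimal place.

18.6

Flow: 33 L/min ÷ 60 = 0.55 L/s.
PIP = Vt/C + R·V̇ + PEEP (constant-flow equation of motion).
Only the elastic term changes: ΔPIP = ΔVt / C = (510 − 585) / 53.2 = -1.41 cmH2O.
Original PIP = 585/53.2 + 7.3×0.55 + 5 = 20.011 cmH2O; new PIP = 20.011 + (-1.41) = 18.601 cmH2O.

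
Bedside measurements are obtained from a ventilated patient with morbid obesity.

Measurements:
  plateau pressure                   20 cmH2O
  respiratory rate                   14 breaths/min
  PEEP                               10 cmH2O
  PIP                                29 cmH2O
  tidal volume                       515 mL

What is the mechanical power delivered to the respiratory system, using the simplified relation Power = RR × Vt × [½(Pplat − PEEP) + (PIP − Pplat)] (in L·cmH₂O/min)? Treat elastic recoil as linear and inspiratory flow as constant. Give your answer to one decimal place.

100.9

Per-breath work = Vt × [½(Pplat−PEEP) + (PIP−Pplat)] = 0.515 × [0.5×10.0 + 9.0] = 0.515 × 14.0 = 7.21 L·cmH2O.
Power = 14 × 7.21 = 100.94 L·cmH2O/min.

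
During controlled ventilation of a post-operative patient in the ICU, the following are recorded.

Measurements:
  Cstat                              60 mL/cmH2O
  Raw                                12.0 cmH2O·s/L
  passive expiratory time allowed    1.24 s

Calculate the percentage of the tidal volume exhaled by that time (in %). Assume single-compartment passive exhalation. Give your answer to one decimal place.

82.1

τ = R × C = 12.0 × 60 mL/cmH2O = 12.0 × 0.060 L/cmH2O = 0.72 s.
Passive exhalation: V(t)/V₀ = e^(−t/τ) = e^(−1.24/0.72) = 0.1787.
Fraction exhaled = 1 − 0.1787 = 0.8213 → 82.13%.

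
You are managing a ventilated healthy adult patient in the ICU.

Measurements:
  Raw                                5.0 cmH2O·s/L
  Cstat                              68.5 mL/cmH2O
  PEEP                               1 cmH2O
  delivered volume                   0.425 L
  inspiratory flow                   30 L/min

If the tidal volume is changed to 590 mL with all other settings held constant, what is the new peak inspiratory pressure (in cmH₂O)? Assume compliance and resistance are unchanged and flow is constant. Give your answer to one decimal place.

12.1

Flow: 30 L/min ÷ 60 = 0.5 L/s.
PIP = Vt/C + R·V̇ + PEEP (constant-flow equation of motion).
Only the elastic term changes: ΔPIP = ΔVt / C = (590 − 425) / 68.5 = 2.409 cmH2O.
Original PIP = 425/68.5 + 5.0×0.5 + 1 = 9.704 cmH2O; new PIP = 9.704 + (2.409) = 12.113 cmH2O.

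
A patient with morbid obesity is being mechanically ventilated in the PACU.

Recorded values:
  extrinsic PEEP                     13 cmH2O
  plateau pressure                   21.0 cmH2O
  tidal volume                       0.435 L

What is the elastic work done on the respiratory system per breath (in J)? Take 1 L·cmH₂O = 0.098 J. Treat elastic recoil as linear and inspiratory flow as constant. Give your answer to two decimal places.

0.17

Elastic work ≈ ½ × (Pplat − PEEP) × Vt = 0.5 × (21.0 − 13) × 0.435 L = 0.5 × 8.0 × 0.435 = 1.74 L·cmH2O.
× 0.098 J/(L·cmH2O) → 0.1705 J.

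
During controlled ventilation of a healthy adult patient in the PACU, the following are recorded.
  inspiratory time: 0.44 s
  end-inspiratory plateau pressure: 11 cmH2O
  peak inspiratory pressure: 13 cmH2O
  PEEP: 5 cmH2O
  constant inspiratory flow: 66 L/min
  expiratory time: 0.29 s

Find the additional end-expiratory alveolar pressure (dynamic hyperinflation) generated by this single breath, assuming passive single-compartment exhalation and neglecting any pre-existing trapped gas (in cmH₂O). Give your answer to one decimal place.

0.8

Flow: 66 L/min ÷ 60 = 1.1 L/s.
Vt = flow × Ti = 1.1 L/s × 0.44 s × 1000 mL/L = 484.0 mL.
R = (PIP − Pplat)/V̇ = (13 − 11) / 1.1 = 2.0/1.1 = 1.818 cmH2O·s/L.
C = Vt/(Pplat − PEEP) = 484.0 / (11 − 5) = 484.0/6.0 = 80.667 mL/cmH2O.
τ = R × C = 1.818 × 0.08067 L/cmH2O = 0.1467 s.
Fraction remaining = e^(−Te/τ) = e^(−0.29/0.1467) = 0.1385; trapped volume = 484.0 × 0.1385 = 67.034 mL.
Additional alveolar pressure from trapping ≈ V_trapped / C = 67.034 / 80.667 = 0.831 cmH2O.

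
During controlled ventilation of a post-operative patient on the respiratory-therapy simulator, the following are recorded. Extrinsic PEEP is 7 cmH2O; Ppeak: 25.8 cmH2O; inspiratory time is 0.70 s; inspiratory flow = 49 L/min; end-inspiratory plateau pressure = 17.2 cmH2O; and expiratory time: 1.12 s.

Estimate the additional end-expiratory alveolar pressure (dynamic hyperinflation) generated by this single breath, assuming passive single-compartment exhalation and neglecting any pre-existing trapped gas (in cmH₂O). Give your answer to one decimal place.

Flow: 49 L/min ÷ 60 = 0.8167 L/s.
Vt = flow × Ti = 0.8167 L/s × 0.70 s × 1000 mL/L = 571.69 mL.
R = (PIP − Pplat)/V̇ = (25.8 − 17.2) / 0.8167 = 8.6/0.8167 = 10.53 cmH2O·s/L.
C = Vt/(Pplat − PEEP) = 571.69 / (17.2 − 7) = 571.69/10.2 = 56.048 mL/cmH2O.
τ = R × C = 10.53 × 0.05605 L/cmH2O = 0.5902 s.
Fraction remaining = e^(−Te/τ) = e^(−1.12/0.5902) = 0.1499; trapped volume = 571.69 × 0.1499 = 85.696 mL.
Additional alveolar pressure from trapping ≈ V_trapped / C = 85.696 / 56.048 = 1.529 cmH2O.

1.5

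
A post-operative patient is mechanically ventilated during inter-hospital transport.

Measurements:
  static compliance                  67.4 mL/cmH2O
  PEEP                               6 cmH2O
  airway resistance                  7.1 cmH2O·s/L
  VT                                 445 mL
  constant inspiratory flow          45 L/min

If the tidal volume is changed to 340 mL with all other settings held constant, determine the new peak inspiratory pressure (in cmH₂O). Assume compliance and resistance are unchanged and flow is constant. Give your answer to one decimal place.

16.4

Flow: 45 L/min ÷ 60 = 0.75 L/s.
PIP = Vt/C + R·V̇ + PEEP (constant-flow equation of motion).
Only the elastic term changes: ΔPIP = ΔVt / C = (340 − 445) / 67.4 = -1.558 cmH2O.
Original PIP = 445/67.4 + 7.1×0.75 + 6 = 17.927 cmH2O; new PIP = 17.927 + (-1.558) = 16.369 cmH2O.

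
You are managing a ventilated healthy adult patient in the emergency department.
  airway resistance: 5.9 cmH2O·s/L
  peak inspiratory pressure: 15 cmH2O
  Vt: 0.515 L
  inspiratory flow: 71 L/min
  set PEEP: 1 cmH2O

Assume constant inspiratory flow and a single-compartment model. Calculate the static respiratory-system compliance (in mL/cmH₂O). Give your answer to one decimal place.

73.4

Flow: 71 L/min ÷ 60 = 1.1833 L/s.
Equation of motion (constant flow): PIP = Vt/C + R·V̇ + PEEP.
Vt/C = PIP − R·V̇ − PEEP = 15 − 5.9×1.1833 − 1 = 15 − 6.981 − 1 = 7.019 cmH2O.
C = Vt / 7.019 = 515 / 7.019 = 73.372 mL/cmH2O.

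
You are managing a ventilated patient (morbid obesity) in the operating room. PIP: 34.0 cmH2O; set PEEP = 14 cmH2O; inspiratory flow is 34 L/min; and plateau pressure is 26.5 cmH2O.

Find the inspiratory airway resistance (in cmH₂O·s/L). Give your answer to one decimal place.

13.2

Flow: 34 L/min ÷ 60 = 0.5667 L/s.
Raw = (PIP − Pplat) / flow = (34.0 − 26.5) / 0.5667 = 7.5 / 0.5667 = 13.235 cmH2O·s/L.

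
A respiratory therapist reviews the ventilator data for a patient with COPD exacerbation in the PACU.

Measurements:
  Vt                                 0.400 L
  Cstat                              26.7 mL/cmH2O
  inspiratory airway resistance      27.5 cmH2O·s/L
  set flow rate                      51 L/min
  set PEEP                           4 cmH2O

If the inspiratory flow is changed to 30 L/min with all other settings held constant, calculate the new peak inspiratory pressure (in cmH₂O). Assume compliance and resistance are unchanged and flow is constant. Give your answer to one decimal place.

Flow: 51 L/min ÷ 60 = 0.85 L/s.
New flow: 30 L/min ÷ 60 = 0.5 L/s.
PIP = Vt/C + R·V̇ + PEEP (constant-flow equation of motion).
Only the resistive term changes: ΔPIP = R × ΔV̇ = 27.5 × (0.5 − 0.85) = 27.5 × -0.35 = -9.625 cmH2O.
Original PIP = 400/26.7 + 27.5×0.85 + 4 = 42.356 cmH2O; new PIP = 42.356 + (-9.625) = 32.731 cmH2O.

32.7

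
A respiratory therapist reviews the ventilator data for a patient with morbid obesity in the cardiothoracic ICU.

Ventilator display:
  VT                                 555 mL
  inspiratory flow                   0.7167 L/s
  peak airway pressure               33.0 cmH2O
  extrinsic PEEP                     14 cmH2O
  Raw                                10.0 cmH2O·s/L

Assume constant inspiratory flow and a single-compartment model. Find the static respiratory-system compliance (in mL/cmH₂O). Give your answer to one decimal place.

Equation of motion (constant flow): PIP = Vt/C + R·V̇ + PEEP.
Vt/C = PIP − R·V̇ − PEEP = 33.0 − 10.0×0.7167 − 14 = 33.0 − 7.167 − 14 = 11.833 cmH2O.
C = Vt / 11.833 = 555 / 11.833 = 46.903 mL/cmH2O.

46.9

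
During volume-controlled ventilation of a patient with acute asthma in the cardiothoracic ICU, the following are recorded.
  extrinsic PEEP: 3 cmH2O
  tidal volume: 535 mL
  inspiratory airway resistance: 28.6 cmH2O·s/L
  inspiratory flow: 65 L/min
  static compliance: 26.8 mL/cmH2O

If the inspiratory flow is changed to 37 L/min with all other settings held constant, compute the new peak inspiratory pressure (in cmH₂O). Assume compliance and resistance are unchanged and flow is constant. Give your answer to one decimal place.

Flow: 65 L/min ÷ 60 = 1.0833 L/s.
New flow: 37 L/min ÷ 60 = 0.6167 L/s.
PIP = Vt/C + R·V̇ + PEEP (constant-flow equation of motion).
Only the resistive term changes: ΔPIP = R × ΔV̇ = 28.6 × (0.6167 − 1.0833) = 28.6 × -0.4666 = -13.345 cmH2O.
Original PIP = 535/26.8 + 28.6×1.0833 + 3 = 53.945 cmH2O; new PIP = 53.945 + (-13.345) = 40.6 cmH2O.

40.6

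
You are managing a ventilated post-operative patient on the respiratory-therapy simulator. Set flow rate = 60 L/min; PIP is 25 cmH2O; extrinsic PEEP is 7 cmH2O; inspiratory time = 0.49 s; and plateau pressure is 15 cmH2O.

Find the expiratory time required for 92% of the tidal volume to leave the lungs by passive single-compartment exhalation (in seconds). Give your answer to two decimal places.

1.55

Flow: 60 L/min ÷ 60 = 1 L/s.
Vt = flow × Ti = 1 L/s × 0.49 s × 1000 mL/L = 490.0 mL.
R = (PIP − Pplat)/V̇ = (25 − 15) / 1 = 10.0/1 = 10.0 cmH2O·s/L.
C = Vt/(Pplat − PEEP) = 490.0 / (15 − 7) = 490.0/8.0 = 61.25 mL/cmH2O.
τ = R × C = 10.0 × 0.06125 L/cmH2O = 0.6125 s.
t = −τ·ln(1 − 0.92) = −0.6125·ln(0.08) = 1.547 s.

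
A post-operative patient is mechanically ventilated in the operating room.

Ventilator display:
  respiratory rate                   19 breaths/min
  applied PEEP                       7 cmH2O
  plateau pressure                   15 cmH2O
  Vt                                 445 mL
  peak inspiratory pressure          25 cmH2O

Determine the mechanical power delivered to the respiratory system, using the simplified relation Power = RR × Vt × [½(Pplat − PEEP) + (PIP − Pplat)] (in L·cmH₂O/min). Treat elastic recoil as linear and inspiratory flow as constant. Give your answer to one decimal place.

118.4

Per-breath work = Vt × [½(Pplat−PEEP) + (PIP−Pplat)] = 0.445 × [0.5×8.0 + 10.0] = 0.445 × 14.0 = 6.23 L·cmH2O.
Power = 19 × 6.23 = 118.37 L·cmH2O/min.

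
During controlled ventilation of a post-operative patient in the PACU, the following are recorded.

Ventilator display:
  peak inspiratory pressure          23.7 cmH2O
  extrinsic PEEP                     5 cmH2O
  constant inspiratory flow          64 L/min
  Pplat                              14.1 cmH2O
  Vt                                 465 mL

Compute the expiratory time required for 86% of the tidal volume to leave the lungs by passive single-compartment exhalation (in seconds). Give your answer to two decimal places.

Flow: 64 L/min ÷ 60 = 1.0667 L/s.
R = (PIP − Pplat)/V̇ = (23.7 − 14.1) / 1.0667 = 9.6/1.0667 = 9.0 cmH2O·s/L.
C = Vt/(Pplat − PEEP) = 465.0 / (14.1 − 5) = 465.0/9.1 = 51.099 mL/cmH2O.
τ = R × C = 9.0 × 0.0511 L/cmH2O = 0.4599 s.
t = −τ·ln(1 − 0.86) = −0.4599·ln(0.14) = 0.9042 s.

0.90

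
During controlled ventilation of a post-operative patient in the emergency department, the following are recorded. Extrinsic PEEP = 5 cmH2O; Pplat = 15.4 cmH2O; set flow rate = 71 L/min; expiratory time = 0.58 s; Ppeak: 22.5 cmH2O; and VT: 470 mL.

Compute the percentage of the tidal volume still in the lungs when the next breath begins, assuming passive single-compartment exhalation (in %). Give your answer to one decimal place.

11.8

Flow: 71 L/min ÷ 60 = 1.1833 L/s.
R = (PIP − Pplat)/V̇ = (22.5 − 15.4) / 1.1833 = 7.1/1.1833 = 6.0 cmH2O·s/L.
C = Vt/(Pplat − PEEP) = 470.0 / (15.4 − 5) = 470.0/10.4 = 45.192 mL/cmH2O.
τ = R × C = 6.0 × 0.04519 L/cmH2O = 0.2711 s.
Fraction remaining at end-expiration = e^(−Te/τ) = e^(−0.58/0.2711) = 0.1177 → 11.77%.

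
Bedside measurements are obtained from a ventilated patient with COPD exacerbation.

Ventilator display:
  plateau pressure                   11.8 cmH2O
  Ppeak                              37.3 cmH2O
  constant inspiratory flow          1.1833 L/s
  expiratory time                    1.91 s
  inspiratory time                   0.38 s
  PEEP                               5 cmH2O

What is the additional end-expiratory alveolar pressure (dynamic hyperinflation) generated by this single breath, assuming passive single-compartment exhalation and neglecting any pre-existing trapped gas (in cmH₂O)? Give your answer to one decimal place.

1.8

Vt = flow × Ti = 1.1833 L/s × 0.38 s × 1000 mL/L = 449.65 mL.
R = (PIP − Pplat)/V̇ = (37.3 − 11.8) / 1.1833 = 25.5/1.1833 = 21.55 cmH2O·s/L.
C = Vt/(Pplat − PEEP) = 449.65 / (11.8 − 5) = 449.65/6.8 = 66.125 mL/cmH2O.
τ = R × C = 21.55 × 0.06613 L/cmH2O = 1.425 s.
Fraction remaining = e^(−Te/τ) = e^(−1.91/1.425) = 0.2618; trapped volume = 449.65 × 0.2618 = 117.72 mL.
Additional alveolar pressure from trapping ≈ V_trapped / C = 117.72 / 66.125 = 1.78 cmH2O.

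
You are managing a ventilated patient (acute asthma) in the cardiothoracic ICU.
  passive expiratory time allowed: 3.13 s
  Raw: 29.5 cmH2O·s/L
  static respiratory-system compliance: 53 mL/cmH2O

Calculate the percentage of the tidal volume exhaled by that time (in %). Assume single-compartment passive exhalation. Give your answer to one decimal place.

τ = R × C = 29.5 × 53 mL/cmH2O = 29.5 × 0.053 L/cmH2O = 1.564 s.
Passive exhalation: V(t)/V₀ = e^(−t/τ) = e^(−3.13/1.564) = 0.1352.
Fraction exhaled = 1 − 0.1352 = 0.8648 → 86.48%.

86.5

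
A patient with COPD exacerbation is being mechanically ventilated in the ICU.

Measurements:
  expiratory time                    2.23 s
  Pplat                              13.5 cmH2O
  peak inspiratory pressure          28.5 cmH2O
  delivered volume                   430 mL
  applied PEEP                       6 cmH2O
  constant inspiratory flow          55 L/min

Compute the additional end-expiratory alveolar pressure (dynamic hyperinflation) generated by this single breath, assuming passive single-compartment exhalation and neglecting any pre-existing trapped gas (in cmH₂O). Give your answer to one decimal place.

Flow: 55 L/min ÷ 60 = 0.9167 L/s.
R = (PIP − Pplat)/V̇ = (28.5 − 13.5) / 0.9167 = 15.0/0.9167 = 16.363 cmH2O·s/L.
C = Vt/(Pplat − PEEP) = 430.0 / (13.5 − 6) = 430.0/7.5 = 57.333 mL/cmH2O.
τ = R × C = 16.363 × 0.05733 L/cmH2O = 0.9381 s.
Fraction remaining = e^(−Te/τ) = e^(−2.23/0.9381) = 0.09282; trapped volume = 430.0 × 0.09282 = 39.913 mL.
Additional alveolar pressure from trapping ≈ V_trapped / C = 39.913 / 57.333 = 0.6962 cmH2O.

0.7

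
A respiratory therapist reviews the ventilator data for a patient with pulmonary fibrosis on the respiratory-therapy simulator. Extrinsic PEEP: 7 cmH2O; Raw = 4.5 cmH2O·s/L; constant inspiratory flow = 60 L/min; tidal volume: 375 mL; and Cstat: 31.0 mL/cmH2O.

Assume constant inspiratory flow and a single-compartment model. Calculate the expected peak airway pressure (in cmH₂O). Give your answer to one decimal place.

Flow: 60 L/min ÷ 60 = 1 L/s.
Equation of motion (constant flow): PIP = Vt/C + R·V̇ + PEEP.
PIP = 375/31.0 + 4.5×1 + 7 = 12.097 + 4.5 + 7 = 23.597 cmH2O.

23.6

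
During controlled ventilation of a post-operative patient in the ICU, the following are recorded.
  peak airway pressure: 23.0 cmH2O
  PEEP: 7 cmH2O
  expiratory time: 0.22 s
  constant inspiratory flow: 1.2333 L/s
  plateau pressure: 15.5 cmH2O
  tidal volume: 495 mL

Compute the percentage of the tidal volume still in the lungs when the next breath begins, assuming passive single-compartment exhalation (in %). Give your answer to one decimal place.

53.7

R = (PIP − Pplat)/V̇ = (23.0 − 15.5) / 1.2333 = 7.5/1.2333 = 6.081 cmH2O·s/L.
C = Vt/(Pplat − PEEP) = 495.0 / (15.5 − 7) = 495.0/8.5 = 58.235 mL/cmH2O.
τ = R × C = 6.081 × 0.05824 L/cmH2O = 0.3542 s.
Fraction remaining at end-expiration = e^(−Te/τ) = e^(−0.22/0.3542) = 0.5373 → 53.73%.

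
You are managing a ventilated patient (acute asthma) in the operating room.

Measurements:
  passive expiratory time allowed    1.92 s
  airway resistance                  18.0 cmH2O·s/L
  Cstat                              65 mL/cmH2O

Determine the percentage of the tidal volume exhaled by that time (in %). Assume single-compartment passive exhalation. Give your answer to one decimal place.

80.6

τ = R × C = 18.0 × 65 mL/cmH2O = 18.0 × 0.065 L/cmH2O = 1.17 s.
Passive exhalation: V(t)/V₀ = e^(−t/τ) = e^(−1.92/1.17) = 0.1938.
Fraction exhaled = 1 − 0.1938 = 0.8062 → 80.62%.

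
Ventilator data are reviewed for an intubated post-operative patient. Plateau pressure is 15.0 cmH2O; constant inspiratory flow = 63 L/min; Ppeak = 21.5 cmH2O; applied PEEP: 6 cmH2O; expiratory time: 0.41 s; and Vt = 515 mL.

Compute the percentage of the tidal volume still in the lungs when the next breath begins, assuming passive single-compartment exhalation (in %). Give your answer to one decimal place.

Flow: 63 L/min ÷ 60 = 1.05 L/s.
R = (PIP − Pplat)/V̇ = (21.5 − 15.0) / 1.05 = 6.5/1.05 = 6.19 cmH2O·s/L.
C = Vt/(Pplat − PEEP) = 515.0 / (15.0 − 6) = 515.0/9.0 = 57.222 mL/cmH2O.
τ = R × C = 6.19 × 0.05722 L/cmH2O = 0.3542 s.
Fraction remaining at end-expiration = e^(−Te/τ) = e^(−0.41/0.3542) = 0.3143 → 31.43%.

31.4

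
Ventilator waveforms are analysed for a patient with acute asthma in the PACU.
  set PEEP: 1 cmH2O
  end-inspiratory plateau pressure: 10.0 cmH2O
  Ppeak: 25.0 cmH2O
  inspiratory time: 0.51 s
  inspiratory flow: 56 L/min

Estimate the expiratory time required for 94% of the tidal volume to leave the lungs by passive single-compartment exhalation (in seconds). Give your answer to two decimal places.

Flow: 56 L/min ÷ 60 = 0.9333 L/s.
Vt = flow × Ti = 0.9333 L/s × 0.51 s × 1000 mL/L = 475.98 mL.
R = (PIP − Pplat)/V̇ = (25.0 − 10.0) / 0.9333 = 15.0/0.9333 = 16.072 cmH2O·s/L.
C = Vt/(Pplat − PEEP) = 475.98 / (10.0 − 1) = 475.98/9.0 = 52.887 mL/cmH2O.
τ = R × C = 16.072 × 0.05289 L/cmH2O = 0.85 s.
t = −τ·ln(1 − 0.94) = −0.85·ln(0.06) = 2.391 s.

2.39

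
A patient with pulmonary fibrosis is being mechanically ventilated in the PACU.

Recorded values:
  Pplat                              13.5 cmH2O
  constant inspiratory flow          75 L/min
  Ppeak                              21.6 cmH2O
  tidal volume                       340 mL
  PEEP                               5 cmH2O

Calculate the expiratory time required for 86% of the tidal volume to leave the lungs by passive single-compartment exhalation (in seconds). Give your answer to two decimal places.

Flow: 75 L/min ÷ 60 = 1.25 L/s.
R = (PIP − Pplat)/V̇ = (21.6 − 13.5) / 1.25 = 8.1/1.25 = 6.48 cmH2O·s/L.
C = Vt/(Pplat − PEEP) = 340.0 / (13.5 − 5) = 340.0/8.5 = 40.0 mL/cmH2O.
τ = R × C = 6.48 × 0.04 L/cmH2O = 0.2592 s.
t = −τ·ln(1 − 0.86) = −0.2592·ln(0.14) = 0.5096 s.

0.51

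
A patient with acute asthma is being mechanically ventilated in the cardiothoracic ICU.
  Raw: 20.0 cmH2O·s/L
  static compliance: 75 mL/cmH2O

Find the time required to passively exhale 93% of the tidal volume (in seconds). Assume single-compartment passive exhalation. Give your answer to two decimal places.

τ = R × C = 20.0 × 75 mL/cmH2O = 20.0 × 0.075 L/cmH2O = 1.5 s.
Exhaled fraction f = 1 − e^(−t/τ) → t = −τ·ln(1 − f) = −1.5·ln(0.07) = 3.989 s.

3.99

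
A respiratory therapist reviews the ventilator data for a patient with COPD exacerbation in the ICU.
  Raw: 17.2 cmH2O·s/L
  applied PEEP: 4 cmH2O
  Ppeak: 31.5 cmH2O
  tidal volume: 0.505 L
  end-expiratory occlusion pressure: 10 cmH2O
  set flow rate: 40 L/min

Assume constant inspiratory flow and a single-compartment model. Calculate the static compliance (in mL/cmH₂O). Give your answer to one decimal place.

Flow: 40 L/min ÷ 60 = 0.6667 L/s.
Total PEEP = 10 cmH2O (set 4 + intrinsic 6); this is the baseline alveolar pressure.
Equation of motion (constant flow): PIP = Vt/C + R·V̇ + PEEP.
Vt/C = PIP − R·V̇ − PEEP = 31.5 − 17.2×0.6667 − 10 = 31.5 − 11.467 − 10 = 10.033 cmH2O.
C = Vt / 10.033 = 505 / 10.033 = 50.334 mL/cmH2O.

50.3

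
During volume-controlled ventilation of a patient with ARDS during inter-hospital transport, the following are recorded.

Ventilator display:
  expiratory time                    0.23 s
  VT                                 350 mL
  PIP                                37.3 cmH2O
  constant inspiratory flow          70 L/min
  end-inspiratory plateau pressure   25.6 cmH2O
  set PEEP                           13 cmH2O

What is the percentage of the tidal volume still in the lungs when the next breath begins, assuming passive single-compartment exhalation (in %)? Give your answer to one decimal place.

Flow: 70 L/min ÷ 60 = 1.1667 L/s.
R = (PIP − Pplat)/V̇ = (37.3 − 25.6) / 1.1667 = 11.7/1.1667 = 10.028 cmH2O·s/L.
C = Vt/(Pplat − PEEP) = 350.0 / (25.6 − 13) = 350.0/12.6 = 27.778 mL/cmH2O.
τ = R × C = 10.028 × 0.02778 L/cmH2O = 0.2786 s.
Fraction remaining at end-expiration = e^(−Te/τ) = e^(−0.23/0.2786) = 0.438 → 43.8%.

43.8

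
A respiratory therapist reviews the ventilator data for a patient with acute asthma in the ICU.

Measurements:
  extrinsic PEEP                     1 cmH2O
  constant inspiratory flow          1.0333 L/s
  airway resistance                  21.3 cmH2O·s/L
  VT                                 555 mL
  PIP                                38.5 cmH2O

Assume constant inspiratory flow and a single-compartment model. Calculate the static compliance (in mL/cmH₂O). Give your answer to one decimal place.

Equation of motion (constant flow): PIP = Vt/C + R·V̇ + PEEP.
Vt/C = PIP − R·V̇ − PEEP = 38.5 − 21.3×1.0333 − 1 = 38.5 − 22.009 − 1 = 15.491 cmH2O.
C = Vt / 15.491 = 555 / 15.491 = 35.827 mL/cmH2O.

35.8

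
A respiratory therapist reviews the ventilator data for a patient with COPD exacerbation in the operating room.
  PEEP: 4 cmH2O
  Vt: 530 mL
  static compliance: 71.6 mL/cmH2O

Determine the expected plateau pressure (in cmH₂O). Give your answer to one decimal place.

11.4

Pplat = PEEP + Vt / Cstat = 4 + 530 / 71.6 = 4 + 7.402 = 11.402 cmH2O.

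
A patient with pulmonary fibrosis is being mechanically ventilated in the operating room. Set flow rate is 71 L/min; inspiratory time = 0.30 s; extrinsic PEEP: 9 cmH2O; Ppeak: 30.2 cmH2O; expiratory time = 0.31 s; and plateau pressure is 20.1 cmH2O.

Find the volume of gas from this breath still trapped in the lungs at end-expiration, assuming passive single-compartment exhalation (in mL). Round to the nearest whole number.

114

Flow: 71 L/min ÷ 60 = 1.1833 L/s.
Vt = flow × Ti = 1.1833 L/s × 0.30 s × 1000 mL/L = 354.99 mL.
R = (PIP − Pplat)/V̇ = (30.2 − 20.1) / 1.1833 = 10.1/1.1833 = 8.535 cmH2O·s/L.
C = Vt/(Pplat − PEEP) = 354.99 / (20.1 − 9) = 354.99/11.1 = 31.981 mL/cmH2O.
τ = R × C = 8.535 × 0.03198 L/cmH2O = 0.2729 s.
Fraction remaining = e^(−Te/τ) = e^(−0.31/0.2729) = 0.3211.
Trapped volume = 354.99 × 0.3211 = 113.99 mL.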